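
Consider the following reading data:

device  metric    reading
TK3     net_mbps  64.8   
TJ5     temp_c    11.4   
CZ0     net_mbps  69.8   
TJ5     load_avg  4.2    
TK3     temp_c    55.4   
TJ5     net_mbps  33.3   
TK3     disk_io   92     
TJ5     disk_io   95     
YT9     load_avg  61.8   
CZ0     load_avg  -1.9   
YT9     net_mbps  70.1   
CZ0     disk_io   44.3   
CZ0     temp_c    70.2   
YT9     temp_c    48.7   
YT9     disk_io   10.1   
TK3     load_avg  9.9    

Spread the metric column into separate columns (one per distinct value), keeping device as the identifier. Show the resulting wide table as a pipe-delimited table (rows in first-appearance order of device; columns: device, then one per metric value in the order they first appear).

Columns: device plus the 4 distinct metric values (net_mbps, temp_c, load_avg, disk_io).
For example, row TK3 column net_mbps takes reading=64.8 from the long row (TK3, net_mbps).

| device | net_mbps | temp_c | load_avg | disk_io |
| TK3 | 64.8 | 55.4 | 9.9 | 92 |
| TJ5 | 33.3 | 11.4 | 4.2 | 95 |
| CZ0 | 69.8 | 70.2 | -1.9 | 44.3 |
| YT9 | 70.1 | 48.7 | 61.8 | 10.1 |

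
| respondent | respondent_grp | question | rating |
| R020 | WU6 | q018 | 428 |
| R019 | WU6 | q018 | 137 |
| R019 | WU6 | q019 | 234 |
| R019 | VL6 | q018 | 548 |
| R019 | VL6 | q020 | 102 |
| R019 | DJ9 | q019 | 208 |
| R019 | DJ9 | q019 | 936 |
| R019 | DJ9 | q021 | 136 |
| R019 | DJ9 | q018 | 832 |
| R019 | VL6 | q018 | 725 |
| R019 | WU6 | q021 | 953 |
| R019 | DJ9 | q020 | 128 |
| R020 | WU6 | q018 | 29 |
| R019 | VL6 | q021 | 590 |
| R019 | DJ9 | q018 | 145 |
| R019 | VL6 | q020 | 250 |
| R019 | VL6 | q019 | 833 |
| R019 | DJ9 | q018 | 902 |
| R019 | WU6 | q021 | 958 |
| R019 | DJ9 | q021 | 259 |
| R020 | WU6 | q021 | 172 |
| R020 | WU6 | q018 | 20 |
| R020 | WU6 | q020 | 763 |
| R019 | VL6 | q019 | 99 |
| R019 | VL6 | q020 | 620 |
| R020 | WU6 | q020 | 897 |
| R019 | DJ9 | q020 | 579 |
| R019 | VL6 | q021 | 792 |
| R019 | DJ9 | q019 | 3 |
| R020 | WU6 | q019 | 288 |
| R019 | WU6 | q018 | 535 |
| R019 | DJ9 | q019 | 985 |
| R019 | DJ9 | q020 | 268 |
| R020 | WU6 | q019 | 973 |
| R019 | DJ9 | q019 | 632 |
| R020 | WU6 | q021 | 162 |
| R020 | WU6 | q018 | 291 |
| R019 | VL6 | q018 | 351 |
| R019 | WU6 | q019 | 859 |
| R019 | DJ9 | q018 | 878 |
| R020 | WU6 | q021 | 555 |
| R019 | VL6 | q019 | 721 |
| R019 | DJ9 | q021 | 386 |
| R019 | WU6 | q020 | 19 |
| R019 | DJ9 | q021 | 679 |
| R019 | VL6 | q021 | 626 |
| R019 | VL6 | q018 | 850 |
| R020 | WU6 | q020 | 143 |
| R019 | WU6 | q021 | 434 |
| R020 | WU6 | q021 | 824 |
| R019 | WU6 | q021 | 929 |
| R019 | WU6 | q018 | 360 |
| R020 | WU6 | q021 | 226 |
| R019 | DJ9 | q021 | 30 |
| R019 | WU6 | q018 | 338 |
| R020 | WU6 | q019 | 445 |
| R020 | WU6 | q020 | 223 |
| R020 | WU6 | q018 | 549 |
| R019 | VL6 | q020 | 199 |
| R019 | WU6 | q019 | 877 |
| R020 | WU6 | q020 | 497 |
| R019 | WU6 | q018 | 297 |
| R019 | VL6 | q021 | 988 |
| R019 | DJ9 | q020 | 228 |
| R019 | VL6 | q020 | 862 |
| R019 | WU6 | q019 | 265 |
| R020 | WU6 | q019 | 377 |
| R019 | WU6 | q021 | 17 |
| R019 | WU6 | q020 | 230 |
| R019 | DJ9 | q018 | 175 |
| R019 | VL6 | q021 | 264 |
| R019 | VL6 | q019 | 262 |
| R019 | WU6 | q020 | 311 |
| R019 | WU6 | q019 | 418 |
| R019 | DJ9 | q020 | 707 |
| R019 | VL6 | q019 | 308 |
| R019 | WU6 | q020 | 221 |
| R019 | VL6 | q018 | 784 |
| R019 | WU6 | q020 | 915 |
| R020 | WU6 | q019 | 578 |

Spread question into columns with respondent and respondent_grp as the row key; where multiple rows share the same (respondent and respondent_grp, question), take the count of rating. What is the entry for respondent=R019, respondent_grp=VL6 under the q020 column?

5

Rows with respondent=R019, respondent_grp=VL6 and question=q020: rating values are 102, 250, 620, 199, 862.
5 rows match — count = 5.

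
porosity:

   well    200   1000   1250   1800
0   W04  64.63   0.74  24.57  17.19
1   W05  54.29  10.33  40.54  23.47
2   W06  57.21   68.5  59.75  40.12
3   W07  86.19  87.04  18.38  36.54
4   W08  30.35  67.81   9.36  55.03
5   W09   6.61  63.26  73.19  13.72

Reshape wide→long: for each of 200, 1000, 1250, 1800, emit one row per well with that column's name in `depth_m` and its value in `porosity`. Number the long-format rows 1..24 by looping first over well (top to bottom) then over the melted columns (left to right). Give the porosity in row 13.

86.19

24 rows total (6 × 4). Row 13: index ⌊(13-1)/4⌋ = 3 into well → W07; (13-1) mod 4 = 0 into the melted columns → 200.
So row 13 is (W07, 200, 86.19); porosity = 86.19.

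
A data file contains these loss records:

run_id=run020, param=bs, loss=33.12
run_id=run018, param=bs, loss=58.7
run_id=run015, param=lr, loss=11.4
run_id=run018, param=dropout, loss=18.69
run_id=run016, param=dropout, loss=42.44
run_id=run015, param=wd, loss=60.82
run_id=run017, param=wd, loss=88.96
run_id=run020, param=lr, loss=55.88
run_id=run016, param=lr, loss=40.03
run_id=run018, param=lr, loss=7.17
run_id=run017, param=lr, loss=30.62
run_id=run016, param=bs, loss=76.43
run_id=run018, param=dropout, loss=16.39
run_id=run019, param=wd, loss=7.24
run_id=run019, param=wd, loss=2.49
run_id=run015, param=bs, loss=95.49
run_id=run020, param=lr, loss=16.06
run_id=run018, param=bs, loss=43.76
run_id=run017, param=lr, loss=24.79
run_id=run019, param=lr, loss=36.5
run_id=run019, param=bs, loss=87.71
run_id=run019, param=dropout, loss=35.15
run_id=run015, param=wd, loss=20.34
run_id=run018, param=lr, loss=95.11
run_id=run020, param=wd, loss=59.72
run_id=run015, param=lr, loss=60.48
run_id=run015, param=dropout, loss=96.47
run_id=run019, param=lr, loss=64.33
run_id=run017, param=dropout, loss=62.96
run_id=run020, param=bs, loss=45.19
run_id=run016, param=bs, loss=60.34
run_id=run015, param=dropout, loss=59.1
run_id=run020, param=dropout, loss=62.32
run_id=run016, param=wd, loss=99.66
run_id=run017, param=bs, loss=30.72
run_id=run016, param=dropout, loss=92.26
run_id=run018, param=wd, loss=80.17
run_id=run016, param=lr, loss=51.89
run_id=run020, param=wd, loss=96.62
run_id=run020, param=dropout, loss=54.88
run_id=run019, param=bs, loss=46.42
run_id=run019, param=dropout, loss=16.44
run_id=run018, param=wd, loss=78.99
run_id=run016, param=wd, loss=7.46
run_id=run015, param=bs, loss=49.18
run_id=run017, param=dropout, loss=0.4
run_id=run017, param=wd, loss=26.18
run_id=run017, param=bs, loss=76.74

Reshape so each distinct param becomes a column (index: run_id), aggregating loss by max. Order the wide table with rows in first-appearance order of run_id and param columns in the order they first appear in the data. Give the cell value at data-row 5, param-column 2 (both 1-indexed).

With rows in first-appearance order of run_id, row 5 is run_id=run017. param columns in first-appearance order: bs, lr, dropout, wd; column 2 is lr.
Long rows with run_id=run017, param=lr: max(30.62, 24.79) = 30.62.

30.62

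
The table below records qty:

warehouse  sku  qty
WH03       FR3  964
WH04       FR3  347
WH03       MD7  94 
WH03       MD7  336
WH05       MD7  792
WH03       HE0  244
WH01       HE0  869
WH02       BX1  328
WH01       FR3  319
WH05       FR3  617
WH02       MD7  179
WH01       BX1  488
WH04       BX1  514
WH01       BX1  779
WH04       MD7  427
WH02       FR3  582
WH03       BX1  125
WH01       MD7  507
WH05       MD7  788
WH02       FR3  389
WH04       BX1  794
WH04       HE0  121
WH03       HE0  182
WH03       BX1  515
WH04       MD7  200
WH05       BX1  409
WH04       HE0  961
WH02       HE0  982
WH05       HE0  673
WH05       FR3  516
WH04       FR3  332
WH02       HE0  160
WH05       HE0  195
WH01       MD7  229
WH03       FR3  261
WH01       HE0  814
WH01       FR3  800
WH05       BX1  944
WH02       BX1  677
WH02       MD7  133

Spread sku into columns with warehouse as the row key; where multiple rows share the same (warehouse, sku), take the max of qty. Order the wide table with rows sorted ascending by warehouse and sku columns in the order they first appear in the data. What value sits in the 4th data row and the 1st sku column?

347

With rows sorted ascending by warehouse, row 4 is warehouse=WH04. sku columns in first-appearance order: FR3, MD7, HE0, BX1; column 1 is FR3.
Long rows with warehouse=WH04, sku=FR3: max(347, 332) = 347.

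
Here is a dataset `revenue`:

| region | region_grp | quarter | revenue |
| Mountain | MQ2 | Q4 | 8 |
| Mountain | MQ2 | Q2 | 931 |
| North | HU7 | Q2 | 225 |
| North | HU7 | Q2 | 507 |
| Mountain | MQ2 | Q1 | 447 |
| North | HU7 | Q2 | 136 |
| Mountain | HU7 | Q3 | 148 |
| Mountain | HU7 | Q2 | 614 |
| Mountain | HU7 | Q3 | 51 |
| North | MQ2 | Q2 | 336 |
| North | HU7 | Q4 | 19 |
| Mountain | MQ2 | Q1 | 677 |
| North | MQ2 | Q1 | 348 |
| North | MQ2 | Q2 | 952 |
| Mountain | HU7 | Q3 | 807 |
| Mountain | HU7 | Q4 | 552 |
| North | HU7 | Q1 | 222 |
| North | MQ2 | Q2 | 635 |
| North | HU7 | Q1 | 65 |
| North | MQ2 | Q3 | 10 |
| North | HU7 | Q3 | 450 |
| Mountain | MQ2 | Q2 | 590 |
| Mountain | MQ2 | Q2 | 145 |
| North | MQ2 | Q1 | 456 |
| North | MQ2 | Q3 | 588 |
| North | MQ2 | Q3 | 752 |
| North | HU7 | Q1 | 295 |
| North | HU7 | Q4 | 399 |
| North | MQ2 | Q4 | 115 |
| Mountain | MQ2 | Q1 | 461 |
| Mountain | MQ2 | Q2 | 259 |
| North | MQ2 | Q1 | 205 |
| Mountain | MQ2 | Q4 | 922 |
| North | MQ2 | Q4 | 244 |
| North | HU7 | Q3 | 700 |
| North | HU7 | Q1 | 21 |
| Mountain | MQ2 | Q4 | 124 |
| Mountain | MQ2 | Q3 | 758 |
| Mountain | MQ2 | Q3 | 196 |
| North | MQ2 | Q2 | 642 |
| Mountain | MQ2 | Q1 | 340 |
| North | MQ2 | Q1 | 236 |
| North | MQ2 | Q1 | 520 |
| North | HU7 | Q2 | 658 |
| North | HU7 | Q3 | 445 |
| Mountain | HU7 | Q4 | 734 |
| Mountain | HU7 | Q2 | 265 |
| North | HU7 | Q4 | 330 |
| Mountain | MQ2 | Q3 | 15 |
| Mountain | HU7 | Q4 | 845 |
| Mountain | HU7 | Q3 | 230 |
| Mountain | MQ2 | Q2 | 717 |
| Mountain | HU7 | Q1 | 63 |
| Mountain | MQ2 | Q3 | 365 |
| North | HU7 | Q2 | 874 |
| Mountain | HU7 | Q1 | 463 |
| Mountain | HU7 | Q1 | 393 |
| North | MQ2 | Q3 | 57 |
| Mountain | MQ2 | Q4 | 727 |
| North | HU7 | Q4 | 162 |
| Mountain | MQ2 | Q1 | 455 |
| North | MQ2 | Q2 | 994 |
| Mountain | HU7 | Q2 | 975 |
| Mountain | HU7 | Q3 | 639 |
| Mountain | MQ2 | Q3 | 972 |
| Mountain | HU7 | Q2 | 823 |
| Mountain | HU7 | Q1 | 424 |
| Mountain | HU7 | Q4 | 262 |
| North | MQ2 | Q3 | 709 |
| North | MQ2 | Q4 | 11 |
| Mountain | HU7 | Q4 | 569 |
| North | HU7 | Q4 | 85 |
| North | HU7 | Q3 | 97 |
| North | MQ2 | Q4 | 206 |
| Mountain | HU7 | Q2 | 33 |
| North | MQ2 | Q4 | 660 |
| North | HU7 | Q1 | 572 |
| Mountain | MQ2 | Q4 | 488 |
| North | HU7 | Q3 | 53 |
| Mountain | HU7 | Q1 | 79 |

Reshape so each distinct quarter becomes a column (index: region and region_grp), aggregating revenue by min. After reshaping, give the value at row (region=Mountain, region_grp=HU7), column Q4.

262

Rows with region=Mountain, region_grp=HU7 and quarter=Q4: revenue values are 552, 734, 845, 262, 569.
min(552, 734, 845, 262, 569) = 262.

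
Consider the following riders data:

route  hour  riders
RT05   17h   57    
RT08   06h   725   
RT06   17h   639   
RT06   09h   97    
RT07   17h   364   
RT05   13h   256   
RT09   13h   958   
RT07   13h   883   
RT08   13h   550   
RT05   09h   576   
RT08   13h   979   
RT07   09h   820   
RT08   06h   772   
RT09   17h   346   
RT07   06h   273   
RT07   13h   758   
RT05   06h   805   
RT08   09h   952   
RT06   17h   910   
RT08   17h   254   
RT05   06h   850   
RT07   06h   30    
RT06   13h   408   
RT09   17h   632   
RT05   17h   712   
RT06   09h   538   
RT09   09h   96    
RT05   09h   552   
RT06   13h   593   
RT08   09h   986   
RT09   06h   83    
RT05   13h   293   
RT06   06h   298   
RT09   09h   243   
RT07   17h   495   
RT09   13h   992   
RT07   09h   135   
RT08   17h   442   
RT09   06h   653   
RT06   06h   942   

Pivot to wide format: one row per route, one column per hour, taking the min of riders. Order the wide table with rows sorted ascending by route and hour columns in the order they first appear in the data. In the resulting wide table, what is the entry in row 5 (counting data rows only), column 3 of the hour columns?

96

With rows sorted ascending by route, row 5 is route=RT09. hour columns in first-appearance order: 17h, 06h, 09h, 13h; column 3 is 09h.
Long rows with route=RT09, hour=09h: min(96, 243) = 96.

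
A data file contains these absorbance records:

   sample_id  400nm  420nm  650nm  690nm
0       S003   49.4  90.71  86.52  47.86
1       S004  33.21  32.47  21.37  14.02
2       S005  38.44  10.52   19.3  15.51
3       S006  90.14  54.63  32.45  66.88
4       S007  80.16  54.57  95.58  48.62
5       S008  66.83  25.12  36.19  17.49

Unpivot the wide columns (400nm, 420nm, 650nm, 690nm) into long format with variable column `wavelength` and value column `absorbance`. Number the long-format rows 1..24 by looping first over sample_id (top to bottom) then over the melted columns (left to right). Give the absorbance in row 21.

24 rows total (6 × 4). Row 21: index ⌊(21-1)/4⌋ = 5 into sample_id → S008; (21-1) mod 4 = 0 into the melted columns → 400nm.
So row 21 is (S008, 400nm, 66.83); absorbance = 66.83.

66.83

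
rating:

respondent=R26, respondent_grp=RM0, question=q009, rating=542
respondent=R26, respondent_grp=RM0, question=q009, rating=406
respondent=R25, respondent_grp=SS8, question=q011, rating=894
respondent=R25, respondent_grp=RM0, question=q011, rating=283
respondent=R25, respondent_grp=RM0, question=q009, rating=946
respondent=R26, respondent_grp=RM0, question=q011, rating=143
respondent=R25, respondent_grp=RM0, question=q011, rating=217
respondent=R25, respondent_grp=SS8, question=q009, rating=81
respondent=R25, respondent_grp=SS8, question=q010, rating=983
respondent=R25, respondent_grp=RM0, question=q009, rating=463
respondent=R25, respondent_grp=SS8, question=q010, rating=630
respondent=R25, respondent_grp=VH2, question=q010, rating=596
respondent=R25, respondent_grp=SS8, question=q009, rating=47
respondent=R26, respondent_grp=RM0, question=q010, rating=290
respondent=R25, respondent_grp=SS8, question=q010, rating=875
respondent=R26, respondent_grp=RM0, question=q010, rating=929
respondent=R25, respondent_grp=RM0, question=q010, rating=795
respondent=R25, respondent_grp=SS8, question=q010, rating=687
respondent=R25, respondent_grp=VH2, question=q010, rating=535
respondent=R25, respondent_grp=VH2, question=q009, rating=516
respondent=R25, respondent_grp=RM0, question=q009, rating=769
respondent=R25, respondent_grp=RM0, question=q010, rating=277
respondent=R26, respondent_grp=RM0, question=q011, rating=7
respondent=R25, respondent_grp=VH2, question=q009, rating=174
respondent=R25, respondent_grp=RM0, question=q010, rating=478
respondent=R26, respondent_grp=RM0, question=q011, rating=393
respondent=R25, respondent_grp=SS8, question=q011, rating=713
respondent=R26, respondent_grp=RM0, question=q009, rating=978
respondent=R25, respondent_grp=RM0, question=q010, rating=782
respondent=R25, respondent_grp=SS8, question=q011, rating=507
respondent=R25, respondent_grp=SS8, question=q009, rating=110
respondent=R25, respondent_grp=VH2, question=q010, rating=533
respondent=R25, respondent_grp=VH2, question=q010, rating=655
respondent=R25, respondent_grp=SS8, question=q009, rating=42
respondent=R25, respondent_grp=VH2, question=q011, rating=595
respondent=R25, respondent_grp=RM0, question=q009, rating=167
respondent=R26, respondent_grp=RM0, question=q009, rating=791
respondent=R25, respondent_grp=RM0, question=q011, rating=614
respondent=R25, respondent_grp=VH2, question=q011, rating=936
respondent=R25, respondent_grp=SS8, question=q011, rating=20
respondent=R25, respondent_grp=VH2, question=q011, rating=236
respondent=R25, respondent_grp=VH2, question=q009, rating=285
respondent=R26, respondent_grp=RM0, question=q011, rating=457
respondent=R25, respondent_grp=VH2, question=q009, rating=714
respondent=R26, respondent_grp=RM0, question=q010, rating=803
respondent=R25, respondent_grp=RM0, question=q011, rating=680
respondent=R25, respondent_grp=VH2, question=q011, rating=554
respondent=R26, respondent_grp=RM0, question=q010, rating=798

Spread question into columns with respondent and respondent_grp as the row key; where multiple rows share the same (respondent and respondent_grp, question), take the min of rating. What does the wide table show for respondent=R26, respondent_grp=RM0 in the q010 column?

Rows with respondent=R26, respondent_grp=RM0 and question=q010: rating values are 290, 929, 803, 798.
min(290, 929, 803, 798) = 290.

290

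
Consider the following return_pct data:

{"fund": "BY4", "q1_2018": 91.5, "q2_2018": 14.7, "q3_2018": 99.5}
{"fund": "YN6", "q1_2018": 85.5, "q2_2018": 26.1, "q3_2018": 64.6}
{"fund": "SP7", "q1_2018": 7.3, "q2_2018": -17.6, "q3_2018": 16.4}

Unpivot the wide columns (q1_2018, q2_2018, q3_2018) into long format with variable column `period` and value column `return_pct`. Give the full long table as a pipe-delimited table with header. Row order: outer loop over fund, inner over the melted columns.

| fund | period | return_pct |
| BY4 | q1_2018 | 91.5 |
| BY4 | q2_2018 | 14.7 |
| BY4 | q3_2018 | 99.5 |
| YN6 | q1_2018 | 85.5 |
| YN6 | q2_2018 | 26.1 |
| YN6 | q3_2018 | 64.6 |
| SP7 | q1_2018 | 7.3 |
| SP7 | q2_2018 | -17.6 |
| SP7 | q3_2018 | 16.4 |

Each (fund, column) pair becomes one row: 3 × 3 = 9 rows.
For example, (BY4, q1_2018) → return_pct=91.5.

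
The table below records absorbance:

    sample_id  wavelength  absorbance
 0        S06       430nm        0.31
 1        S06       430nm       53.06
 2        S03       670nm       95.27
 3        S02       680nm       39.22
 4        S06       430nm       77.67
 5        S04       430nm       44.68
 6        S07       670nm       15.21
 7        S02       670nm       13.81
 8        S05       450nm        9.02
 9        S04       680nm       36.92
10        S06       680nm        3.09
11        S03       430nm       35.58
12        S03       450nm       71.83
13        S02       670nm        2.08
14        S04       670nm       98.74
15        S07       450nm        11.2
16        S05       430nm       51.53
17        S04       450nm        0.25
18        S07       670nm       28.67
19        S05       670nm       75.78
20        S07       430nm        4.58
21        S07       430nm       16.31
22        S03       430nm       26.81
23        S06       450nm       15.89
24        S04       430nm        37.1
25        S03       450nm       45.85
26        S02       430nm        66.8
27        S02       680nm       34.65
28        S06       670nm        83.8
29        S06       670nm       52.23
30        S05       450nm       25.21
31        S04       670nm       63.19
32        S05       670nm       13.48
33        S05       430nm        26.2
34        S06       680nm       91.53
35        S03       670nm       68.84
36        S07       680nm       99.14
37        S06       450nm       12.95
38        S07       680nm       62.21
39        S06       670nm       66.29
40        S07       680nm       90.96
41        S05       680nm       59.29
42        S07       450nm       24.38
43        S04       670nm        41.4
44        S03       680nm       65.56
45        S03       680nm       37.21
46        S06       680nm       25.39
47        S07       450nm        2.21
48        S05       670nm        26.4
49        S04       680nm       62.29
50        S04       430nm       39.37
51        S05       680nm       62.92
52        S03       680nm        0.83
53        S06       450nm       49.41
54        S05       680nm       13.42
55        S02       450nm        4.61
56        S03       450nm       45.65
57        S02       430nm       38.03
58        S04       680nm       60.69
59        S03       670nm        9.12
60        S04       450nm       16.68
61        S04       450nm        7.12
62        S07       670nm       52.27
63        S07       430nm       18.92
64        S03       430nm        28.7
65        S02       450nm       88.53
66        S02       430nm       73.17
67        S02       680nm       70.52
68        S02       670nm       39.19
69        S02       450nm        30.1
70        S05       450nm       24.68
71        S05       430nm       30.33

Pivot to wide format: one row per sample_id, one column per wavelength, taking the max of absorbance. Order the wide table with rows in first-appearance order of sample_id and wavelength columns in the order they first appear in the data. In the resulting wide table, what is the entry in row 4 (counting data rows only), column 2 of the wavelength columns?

98.74

With rows in first-appearance order of sample_id, row 4 is sample_id=S04. wavelength columns in first-appearance order: 430nm, 670nm, 680nm, 450nm; column 2 is 670nm.
Long rows with sample_id=S04, wavelength=670nm: max(98.74, 63.19, 41.4) = 98.74.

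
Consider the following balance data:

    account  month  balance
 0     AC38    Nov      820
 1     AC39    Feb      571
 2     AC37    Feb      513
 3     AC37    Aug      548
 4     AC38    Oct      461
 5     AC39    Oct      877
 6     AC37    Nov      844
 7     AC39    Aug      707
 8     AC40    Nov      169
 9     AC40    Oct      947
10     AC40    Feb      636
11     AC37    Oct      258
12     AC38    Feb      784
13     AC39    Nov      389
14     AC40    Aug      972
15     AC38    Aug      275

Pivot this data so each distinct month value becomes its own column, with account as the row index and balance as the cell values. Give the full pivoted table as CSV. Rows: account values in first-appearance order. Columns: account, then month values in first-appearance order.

Columns: account plus the 4 distinct month values (Nov, Feb, Aug, Oct).
For example, row AC38 column Nov takes balance=820 from the long row (AC38, Nov).

account,Nov,Feb,Aug,Oct
AC38,820,784,275,461
AC39,389,571,707,877
AC37,844,513,548,258
AC40,169,636,972,947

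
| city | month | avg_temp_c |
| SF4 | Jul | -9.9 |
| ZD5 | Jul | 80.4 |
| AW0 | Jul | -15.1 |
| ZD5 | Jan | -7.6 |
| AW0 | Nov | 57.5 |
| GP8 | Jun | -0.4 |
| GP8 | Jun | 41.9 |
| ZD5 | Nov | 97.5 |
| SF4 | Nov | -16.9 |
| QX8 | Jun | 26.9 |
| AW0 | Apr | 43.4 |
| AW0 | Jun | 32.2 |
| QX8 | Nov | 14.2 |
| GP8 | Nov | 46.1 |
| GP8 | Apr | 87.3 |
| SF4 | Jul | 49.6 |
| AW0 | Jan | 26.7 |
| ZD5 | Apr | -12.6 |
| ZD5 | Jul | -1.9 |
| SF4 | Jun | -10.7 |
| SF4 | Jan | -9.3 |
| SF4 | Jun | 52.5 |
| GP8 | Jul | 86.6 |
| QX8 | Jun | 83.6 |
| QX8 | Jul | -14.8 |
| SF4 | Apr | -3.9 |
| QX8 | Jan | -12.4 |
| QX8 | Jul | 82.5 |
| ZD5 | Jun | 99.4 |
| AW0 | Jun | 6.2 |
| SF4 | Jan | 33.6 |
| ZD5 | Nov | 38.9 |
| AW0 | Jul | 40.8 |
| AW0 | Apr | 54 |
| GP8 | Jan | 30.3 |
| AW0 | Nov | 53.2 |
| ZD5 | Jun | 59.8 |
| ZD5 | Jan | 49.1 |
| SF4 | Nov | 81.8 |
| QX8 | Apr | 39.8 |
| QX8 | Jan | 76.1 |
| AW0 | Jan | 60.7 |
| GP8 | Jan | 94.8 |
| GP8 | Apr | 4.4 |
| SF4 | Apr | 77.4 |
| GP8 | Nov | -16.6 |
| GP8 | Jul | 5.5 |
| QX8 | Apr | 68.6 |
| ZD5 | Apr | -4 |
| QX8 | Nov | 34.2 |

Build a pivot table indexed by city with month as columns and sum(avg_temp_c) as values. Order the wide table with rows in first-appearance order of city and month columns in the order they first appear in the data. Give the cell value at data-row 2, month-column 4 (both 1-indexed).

With rows in first-appearance order of city, row 2 is city=ZD5. month columns in first-appearance order: Jul, Jan, Nov, Jun, Apr; column 4 is Jun.
Long rows with city=ZD5, month=Jun: 99.4 + 59.8 = 159.2.

159.2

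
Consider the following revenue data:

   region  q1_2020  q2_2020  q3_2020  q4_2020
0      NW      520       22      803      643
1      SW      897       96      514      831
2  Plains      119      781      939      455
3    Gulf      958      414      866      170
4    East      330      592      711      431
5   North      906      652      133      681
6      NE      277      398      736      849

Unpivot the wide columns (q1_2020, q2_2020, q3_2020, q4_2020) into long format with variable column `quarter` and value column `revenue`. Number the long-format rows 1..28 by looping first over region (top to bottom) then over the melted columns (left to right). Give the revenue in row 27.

736

28 rows total (7 × 4). Row 27: index ⌊(27-1)/4⌋ = 6 into region → NE; (27-1) mod 4 = 2 into the melted columns → q3_2020.
So row 27 is (NE, q3_2020, 736); revenue = 736.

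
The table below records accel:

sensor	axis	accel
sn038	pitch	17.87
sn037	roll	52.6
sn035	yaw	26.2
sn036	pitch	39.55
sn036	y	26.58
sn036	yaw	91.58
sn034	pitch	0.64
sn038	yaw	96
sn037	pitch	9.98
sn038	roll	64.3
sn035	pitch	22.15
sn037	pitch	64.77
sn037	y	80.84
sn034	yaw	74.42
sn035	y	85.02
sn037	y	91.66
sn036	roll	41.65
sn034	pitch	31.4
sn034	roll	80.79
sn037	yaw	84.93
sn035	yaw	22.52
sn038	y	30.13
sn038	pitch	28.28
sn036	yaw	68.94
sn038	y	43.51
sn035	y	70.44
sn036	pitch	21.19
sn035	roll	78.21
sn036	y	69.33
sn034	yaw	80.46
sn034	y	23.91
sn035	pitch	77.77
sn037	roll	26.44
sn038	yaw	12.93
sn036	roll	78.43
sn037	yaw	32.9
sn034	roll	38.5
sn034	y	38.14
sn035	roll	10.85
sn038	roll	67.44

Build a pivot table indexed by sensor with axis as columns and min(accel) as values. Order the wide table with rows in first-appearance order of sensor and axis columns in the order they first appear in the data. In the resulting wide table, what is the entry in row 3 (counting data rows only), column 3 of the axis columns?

22.52

With rows in first-appearance order of sensor, row 3 is sensor=sn035. axis columns in first-appearance order: pitch, roll, yaw, y; column 3 is yaw.
Long rows with sensor=sn035, axis=yaw: min(26.2, 22.52) = 22.52.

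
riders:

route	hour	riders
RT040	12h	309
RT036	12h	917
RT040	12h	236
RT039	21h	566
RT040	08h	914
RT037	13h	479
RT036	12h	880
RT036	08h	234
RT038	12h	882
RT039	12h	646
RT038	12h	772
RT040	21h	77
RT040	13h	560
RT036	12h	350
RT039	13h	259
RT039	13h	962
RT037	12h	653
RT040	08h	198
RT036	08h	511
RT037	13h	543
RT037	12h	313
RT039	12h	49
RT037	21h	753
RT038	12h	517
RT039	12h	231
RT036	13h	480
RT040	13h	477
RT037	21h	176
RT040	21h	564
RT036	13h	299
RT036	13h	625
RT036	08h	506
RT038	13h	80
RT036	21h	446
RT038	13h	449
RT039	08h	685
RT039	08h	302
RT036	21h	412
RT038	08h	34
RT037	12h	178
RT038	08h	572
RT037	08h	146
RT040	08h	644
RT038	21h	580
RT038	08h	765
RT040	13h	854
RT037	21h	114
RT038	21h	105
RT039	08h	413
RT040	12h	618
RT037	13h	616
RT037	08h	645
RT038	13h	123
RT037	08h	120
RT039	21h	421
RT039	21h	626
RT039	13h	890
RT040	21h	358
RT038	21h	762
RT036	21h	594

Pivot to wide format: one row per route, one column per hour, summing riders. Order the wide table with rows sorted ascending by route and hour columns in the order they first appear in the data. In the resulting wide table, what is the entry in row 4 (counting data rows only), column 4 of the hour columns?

With rows sorted ascending by route, row 4 is route=RT039. hour columns in first-appearance order: 12h, 21h, 08h, 13h; column 4 is 13h.
Long rows with route=RT039, hour=13h: 259 + 962 + 890 = 2111.

2111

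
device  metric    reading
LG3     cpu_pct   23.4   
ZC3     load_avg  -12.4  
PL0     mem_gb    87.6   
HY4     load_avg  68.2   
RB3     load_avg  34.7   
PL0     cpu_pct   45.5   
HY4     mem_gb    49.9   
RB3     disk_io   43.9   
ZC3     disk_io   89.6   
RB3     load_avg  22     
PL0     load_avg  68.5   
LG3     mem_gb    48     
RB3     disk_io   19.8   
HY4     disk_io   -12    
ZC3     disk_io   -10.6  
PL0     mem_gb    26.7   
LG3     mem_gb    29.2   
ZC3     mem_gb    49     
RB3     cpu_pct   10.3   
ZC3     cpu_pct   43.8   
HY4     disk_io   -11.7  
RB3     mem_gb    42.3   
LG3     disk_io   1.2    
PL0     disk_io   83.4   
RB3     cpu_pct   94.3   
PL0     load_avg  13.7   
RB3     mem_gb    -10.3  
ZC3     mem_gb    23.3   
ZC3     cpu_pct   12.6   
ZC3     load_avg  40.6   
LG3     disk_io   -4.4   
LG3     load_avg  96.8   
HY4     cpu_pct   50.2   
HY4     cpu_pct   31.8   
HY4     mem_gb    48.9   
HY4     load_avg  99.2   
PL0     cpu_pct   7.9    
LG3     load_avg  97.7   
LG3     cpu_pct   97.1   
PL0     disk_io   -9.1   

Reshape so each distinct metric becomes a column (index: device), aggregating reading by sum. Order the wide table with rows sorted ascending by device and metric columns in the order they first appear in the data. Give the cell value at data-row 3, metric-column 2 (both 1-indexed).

82.2

With rows sorted ascending by device, row 3 is device=PL0. metric columns in first-appearance order: cpu_pct, load_avg, mem_gb, disk_io; column 2 is load_avg.
Long rows with device=PL0, metric=load_avg: 68.5 + 13.7 = 82.2.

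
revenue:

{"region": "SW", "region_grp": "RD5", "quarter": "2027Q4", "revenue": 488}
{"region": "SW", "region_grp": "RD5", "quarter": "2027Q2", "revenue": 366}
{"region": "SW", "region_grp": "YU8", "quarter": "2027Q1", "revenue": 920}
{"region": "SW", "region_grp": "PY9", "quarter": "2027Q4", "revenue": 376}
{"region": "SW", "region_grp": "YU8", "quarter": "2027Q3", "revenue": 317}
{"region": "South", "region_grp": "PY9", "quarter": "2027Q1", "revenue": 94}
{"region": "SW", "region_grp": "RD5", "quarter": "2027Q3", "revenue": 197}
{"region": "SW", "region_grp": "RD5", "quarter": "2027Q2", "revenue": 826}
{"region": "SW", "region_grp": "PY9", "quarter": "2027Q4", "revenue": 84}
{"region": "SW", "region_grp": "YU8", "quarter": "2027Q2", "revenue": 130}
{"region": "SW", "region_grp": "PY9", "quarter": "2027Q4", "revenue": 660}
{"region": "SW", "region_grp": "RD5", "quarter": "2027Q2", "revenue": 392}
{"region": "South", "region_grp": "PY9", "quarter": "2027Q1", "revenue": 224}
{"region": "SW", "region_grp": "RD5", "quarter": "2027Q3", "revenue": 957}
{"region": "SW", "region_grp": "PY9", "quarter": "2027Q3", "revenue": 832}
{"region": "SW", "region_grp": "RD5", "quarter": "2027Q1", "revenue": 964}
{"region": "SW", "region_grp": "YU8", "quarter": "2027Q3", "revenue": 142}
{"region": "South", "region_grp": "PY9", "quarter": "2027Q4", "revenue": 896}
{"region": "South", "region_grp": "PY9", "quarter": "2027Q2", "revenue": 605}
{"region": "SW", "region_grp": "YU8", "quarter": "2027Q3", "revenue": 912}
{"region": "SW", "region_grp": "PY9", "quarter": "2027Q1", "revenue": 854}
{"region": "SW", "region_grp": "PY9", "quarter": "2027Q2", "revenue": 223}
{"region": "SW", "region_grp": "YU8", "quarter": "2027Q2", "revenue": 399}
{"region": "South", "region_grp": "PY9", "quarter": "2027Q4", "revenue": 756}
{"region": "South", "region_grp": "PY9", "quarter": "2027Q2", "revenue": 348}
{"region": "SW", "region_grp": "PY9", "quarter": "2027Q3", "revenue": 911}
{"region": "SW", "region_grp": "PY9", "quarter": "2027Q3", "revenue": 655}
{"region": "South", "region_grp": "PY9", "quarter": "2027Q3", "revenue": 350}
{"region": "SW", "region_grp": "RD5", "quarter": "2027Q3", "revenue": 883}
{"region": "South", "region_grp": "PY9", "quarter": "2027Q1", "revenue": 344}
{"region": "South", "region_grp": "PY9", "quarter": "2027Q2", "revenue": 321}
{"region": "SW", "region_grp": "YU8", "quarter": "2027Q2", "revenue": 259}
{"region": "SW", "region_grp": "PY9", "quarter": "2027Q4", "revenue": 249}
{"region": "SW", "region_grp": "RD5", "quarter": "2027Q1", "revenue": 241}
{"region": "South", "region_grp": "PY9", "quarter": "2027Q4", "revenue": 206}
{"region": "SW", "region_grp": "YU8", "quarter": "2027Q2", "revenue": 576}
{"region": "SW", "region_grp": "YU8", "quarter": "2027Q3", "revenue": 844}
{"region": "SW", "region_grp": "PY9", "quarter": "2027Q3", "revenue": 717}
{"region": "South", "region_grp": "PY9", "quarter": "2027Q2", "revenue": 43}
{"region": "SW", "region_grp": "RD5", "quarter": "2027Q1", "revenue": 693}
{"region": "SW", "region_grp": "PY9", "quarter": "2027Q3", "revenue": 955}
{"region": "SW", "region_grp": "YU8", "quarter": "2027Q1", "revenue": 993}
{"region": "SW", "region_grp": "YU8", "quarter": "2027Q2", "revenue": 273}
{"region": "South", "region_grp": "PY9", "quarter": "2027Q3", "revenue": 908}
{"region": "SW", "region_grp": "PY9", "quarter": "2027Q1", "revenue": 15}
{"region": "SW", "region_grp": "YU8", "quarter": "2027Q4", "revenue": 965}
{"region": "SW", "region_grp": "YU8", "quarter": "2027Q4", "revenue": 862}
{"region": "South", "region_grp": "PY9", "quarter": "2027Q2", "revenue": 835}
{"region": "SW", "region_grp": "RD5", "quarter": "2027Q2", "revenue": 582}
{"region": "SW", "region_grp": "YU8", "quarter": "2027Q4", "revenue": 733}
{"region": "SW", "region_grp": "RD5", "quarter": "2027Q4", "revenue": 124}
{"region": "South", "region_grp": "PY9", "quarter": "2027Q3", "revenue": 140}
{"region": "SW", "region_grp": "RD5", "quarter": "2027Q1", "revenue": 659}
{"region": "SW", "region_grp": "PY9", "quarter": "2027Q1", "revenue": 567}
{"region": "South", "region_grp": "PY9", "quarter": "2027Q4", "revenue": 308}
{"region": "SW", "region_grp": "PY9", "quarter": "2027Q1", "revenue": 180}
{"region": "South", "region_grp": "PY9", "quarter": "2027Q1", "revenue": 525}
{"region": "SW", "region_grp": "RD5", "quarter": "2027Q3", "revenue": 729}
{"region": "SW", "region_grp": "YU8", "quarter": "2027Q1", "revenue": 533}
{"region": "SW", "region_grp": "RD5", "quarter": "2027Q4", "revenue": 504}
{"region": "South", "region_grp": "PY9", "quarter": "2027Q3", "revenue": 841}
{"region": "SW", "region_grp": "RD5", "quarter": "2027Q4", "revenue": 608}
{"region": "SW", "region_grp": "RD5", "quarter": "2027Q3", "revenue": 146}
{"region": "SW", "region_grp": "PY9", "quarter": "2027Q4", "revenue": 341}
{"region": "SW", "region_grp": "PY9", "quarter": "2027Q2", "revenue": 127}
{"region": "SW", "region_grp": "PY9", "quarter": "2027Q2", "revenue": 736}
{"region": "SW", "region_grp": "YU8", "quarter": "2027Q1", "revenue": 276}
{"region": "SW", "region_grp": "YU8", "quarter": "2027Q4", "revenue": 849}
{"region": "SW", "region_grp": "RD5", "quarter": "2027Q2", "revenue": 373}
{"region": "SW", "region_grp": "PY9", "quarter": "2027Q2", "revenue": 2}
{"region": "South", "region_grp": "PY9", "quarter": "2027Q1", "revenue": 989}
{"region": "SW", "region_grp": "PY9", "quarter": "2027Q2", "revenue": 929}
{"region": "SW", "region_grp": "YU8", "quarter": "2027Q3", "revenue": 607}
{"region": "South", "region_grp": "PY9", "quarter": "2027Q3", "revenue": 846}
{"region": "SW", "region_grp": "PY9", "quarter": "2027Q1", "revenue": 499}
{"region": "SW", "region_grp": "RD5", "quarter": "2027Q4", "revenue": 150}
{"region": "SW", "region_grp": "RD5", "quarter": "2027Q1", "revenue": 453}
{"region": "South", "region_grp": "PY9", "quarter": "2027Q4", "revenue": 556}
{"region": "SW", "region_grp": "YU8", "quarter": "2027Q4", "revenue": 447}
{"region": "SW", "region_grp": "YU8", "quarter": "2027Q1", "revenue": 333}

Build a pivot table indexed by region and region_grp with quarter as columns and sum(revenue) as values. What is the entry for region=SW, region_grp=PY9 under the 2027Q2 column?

Rows with region=SW, region_grp=PY9 and quarter=2027Q2: revenue values are 223, 127, 736, 2, 929.
223 + 127 + 736 + 2 + 929 = 2017.

2017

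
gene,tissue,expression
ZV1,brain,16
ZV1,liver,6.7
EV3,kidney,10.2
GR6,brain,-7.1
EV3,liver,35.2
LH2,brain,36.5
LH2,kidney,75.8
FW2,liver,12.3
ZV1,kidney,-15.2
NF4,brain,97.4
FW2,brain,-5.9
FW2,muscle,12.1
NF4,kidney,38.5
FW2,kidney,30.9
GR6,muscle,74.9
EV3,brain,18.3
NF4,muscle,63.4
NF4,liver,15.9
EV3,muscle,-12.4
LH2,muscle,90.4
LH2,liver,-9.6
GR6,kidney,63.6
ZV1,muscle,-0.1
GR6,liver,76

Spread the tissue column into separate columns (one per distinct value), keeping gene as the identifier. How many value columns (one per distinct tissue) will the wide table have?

4

4 distinct tissue values: kidney, brain, liver, muscle.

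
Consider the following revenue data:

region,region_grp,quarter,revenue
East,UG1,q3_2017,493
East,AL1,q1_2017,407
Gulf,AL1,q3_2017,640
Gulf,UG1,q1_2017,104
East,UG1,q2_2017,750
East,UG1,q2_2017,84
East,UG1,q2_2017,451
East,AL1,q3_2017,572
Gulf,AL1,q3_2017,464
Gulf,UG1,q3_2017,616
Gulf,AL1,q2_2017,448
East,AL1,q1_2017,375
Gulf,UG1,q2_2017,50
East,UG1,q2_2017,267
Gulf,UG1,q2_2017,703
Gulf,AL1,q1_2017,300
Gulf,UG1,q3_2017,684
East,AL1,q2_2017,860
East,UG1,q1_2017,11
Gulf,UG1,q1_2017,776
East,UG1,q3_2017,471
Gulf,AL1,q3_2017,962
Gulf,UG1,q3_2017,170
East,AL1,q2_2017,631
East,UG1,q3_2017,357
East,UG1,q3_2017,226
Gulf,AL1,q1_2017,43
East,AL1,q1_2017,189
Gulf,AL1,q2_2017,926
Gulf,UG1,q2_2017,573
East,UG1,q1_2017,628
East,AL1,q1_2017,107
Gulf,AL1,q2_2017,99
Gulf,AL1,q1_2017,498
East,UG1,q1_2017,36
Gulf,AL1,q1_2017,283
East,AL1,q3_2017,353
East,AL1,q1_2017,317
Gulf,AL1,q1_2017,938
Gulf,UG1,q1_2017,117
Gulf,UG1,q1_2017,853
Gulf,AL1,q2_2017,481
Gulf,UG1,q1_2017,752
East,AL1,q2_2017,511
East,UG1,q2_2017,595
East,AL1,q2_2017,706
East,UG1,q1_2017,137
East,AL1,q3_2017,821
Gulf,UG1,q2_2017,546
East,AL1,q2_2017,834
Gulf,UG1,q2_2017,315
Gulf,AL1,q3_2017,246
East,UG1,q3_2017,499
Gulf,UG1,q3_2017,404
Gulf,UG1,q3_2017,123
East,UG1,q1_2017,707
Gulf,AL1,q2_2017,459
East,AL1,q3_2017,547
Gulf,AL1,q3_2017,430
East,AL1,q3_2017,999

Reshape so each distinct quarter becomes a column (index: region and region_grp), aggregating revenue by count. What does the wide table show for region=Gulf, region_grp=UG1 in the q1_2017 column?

Rows with region=Gulf, region_grp=UG1 and quarter=q1_2017: revenue values are 104, 776, 117, 853, 752.
5 rows match — count = 5.

5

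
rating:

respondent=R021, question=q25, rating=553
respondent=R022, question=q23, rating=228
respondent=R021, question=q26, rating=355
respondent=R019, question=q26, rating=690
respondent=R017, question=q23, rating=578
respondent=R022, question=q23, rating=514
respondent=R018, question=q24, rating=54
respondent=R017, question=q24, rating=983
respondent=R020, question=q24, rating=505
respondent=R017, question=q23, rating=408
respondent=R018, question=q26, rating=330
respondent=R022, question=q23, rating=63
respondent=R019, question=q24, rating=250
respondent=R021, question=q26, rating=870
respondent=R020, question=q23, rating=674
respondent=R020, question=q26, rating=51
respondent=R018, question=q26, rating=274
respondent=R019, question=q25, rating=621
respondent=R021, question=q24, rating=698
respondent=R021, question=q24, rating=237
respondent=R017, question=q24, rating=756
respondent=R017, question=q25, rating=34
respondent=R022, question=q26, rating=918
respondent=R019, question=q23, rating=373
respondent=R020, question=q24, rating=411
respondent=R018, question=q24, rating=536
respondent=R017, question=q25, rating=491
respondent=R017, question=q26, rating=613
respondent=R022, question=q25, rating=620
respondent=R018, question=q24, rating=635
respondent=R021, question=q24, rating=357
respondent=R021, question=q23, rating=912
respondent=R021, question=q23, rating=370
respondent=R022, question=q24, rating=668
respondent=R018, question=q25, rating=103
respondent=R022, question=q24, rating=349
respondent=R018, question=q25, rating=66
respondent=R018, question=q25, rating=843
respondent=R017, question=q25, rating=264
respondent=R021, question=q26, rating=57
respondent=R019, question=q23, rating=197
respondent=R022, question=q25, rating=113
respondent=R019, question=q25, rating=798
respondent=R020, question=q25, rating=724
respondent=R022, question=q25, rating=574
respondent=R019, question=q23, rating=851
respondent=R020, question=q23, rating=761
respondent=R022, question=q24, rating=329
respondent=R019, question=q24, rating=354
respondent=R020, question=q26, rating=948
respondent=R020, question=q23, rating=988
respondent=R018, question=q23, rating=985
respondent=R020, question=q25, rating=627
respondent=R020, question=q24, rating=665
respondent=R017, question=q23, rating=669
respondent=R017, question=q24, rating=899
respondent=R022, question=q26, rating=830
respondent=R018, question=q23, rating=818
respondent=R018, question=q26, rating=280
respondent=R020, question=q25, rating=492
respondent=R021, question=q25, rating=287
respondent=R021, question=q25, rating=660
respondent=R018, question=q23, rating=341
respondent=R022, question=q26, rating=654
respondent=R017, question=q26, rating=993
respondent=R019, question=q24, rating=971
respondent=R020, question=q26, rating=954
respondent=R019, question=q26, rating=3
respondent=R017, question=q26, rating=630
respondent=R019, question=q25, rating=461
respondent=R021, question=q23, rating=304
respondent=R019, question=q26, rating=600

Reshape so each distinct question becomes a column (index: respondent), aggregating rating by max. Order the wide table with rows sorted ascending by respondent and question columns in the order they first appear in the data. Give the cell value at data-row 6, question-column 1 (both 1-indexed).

With rows sorted ascending by respondent, row 6 is respondent=R022. question columns in first-appearance order: q25, q23, q26, q24; column 1 is q25.
Long rows with respondent=R022, question=q25: max(620, 113, 574) = 620.

620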